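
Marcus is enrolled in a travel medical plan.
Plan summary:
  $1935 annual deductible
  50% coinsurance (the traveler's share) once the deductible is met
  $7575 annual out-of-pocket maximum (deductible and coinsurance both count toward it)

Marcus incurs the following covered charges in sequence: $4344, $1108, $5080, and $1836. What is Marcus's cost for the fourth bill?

$918

#1 ($4344): $1935 to deductible, leaving $2409; 50% of $2409 = $1204.50. Traveler pays $3139.50; OOP now $3139.50.
#2 ($1108): deductible already satisfied, so traveler's share is 50% × $1108 = $554. Traveler owes $554 (running OOP $3693.50).
#3 ($5080): deductible already satisfied, so traveler's share is 50% × $5080 = $2540. Cost to traveler: $2540. OOP to date $6233.50.
#4 ($1836): 50% coinsurance on $1836 = $918. Traveler pays $918; OOP now $7151.50.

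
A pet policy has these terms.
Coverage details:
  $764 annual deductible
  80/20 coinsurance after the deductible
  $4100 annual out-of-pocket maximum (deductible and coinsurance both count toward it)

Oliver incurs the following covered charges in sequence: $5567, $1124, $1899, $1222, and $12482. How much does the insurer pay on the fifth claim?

$10955.60

Claim 1 — $5567: deductible takes $764, $4803 remains; 20% of $4803 = $960.60. Owner owes $1724.60 (running OOP $1724.60). Plan pays $5567 − $1724.60 = $3842.40.
Claim 2 — $1124: deductible already satisfied, so owner's share is 20% × $1124 = $224.80. Owner pays $224.80; OOP now $1949.40. Insurer: $1124 − $224.80 = $899.20.
Claim 3 — $1899: deductible met; 20% of $1899 = $379.80. Cost to owner: $379.80. OOP to date $2329.20. Plan pays $1899 − $379.80 = $1519.20.
Claim 4 — $1222: 20% coinsurance on $1222 = $244.40. Owner owes $244.40 (running OOP $2573.60). Insurer: $1222 − $244.40 = $977.60.
Claim 5 — $12482: deductible already satisfied, so owner's share is 20% × $12482 = $2496.40. OOP would hit $5070 > $4100, so the cap limits the owner to $4100 − $2573.60 = $1526.40. Insurer: $12482 − $1526.40 = $10955.60.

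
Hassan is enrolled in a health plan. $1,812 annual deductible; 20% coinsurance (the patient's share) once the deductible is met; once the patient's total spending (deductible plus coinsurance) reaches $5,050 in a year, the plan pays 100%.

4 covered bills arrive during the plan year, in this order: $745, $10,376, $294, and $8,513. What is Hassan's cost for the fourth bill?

#1 ($745): fully absorbed by the deductible. Cost to patient: $745. OOP to date $745.
#2 ($10,376): $1,067 to deductible, leaving $9,309; 20% of $9,309 = $1,861.80. Cost to patient: $2,928.80. OOP to date $3,673.80.
#3 ($294): 20% coinsurance on $294 = $58.80. Patient owes $58.80 (running OOP $3,732.60).
#4 ($8,513): deductible met; 20% of $8,513 = $1,702.60. Adding that to $3,732.60 gives $5,435.20, past the $5,050 cap; patient pays only $5,050 − $3,732.60 = $1,317.40.

$1,317.40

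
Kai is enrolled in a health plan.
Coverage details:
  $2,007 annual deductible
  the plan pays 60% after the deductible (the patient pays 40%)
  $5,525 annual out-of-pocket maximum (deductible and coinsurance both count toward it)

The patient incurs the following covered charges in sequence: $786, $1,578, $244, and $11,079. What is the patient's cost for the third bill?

Bill 1, $786: entire amount goes to the deductible. Patient pays $786; OOP now $786.
Bill 2, $1,578: $1,221 finishes the deductible; $357 goes to coinsurance; coinsurance $357 × 40% = $142.80. Patient pays $1,363.80; OOP now $2,149.80.
Bill 3, $244: deductible already satisfied, so patient's share is 40% × $244 = $97.60. Cost to patient: $97.60. OOP to date $2,247.40.

$97.60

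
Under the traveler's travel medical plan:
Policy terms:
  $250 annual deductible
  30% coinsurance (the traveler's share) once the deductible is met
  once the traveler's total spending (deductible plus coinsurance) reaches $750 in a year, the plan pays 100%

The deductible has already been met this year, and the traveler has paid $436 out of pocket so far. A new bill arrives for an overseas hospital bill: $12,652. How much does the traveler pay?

The deductible is already satisfied, so the full bill goes to coinsurance.
Coinsurance: $12,652 × 30% = $3,795.60.
That would bring total out-of-pocket to $4,231.60, past the $750 cap. The traveler is capped at $750 − $436 = $314 on this claim.

$314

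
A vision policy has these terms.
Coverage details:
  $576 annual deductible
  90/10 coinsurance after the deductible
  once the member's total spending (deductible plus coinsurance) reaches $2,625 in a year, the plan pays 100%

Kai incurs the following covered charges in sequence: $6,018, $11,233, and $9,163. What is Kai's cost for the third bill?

Claim 1 ($6,018): deductible takes $576, $5,442 remains; coinsurance $5,442 × 10% = $544.20. Member pays $1,120.20; OOP now $1,120.20.
Claim 2 ($11,233): deductible met; 10% of $11,233 = $1,123.30. Member owes $1,123.30 (running OOP $2,243.50).
Claim 3 ($9,163): 10% coinsurance on $9,163 = $916.30. OOP would hit $3,159.80 > $2,625, so the cap limits the member to $2,625 − $2,243.50 = $381.50.

$381.50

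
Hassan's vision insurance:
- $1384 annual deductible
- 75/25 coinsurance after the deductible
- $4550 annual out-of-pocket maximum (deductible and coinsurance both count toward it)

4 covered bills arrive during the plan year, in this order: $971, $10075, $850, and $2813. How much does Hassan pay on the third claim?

$212.50

Bill 1, $971: fully absorbed by the deductible. Member owes $971 (running OOP $971).
Bill 2, $10075: $413 to deductible, leaving $9662; coinsurance $9662 × 25% = $2415.50. Member owes $2828.50 (running OOP $3799.50).
Bill 3, $850: 25% coinsurance on $850 = $212.50. Cost to member: $212.50. OOP to date $4012.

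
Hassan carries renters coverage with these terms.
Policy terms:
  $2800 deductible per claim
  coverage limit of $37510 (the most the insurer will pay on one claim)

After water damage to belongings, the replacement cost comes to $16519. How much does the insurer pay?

$13719

Subtract the deductible: $16519 − $2800 = $13719.
$13719 ≤ $37510, so the limit doesn't bind; insurer pays $13719.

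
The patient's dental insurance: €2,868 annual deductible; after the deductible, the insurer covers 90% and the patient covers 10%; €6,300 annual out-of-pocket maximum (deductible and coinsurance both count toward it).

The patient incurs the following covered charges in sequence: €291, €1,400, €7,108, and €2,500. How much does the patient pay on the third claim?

€1,770.10

Claim 1 — €291: all of it applies to the deductible. Cost to patient: €291. OOP to date €291.
Claim 2 — €1,400: fully absorbed by the deductible. Patient pays €1,400; OOP now €1,691.
Claim 3 — €7,108: €1,177 to deductible, leaving €5,931; 10% of €5,931 = €593.10. Cost to patient: €1,770.10. OOP to date €3,461.10.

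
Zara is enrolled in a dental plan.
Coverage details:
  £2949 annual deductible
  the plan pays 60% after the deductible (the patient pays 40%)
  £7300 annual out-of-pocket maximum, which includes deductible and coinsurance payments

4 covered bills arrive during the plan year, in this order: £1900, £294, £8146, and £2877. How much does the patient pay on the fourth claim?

Claim 1 (£1900): entire amount goes to the deductible. Patient pays £1900; OOP now £1900.
Claim 2 (£294): all of it applies to the deductible. Cost to patient: £294. OOP to date £2194.
Claim 3 (£8146): £755 to deductible, leaving £7391; patient's 40% is £2956.40. Cost to patient: £3711.40. OOP to date £5905.40.
Claim 4 (£2877): deductible already satisfied, so patient's share is 40% × £2877 = £1150.80. Patient pays £1150.80; OOP now £7056.20.

£1150.80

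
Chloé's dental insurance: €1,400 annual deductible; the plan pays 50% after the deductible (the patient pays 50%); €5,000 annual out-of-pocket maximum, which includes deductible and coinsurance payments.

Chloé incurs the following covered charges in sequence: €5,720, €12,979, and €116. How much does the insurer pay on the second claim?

€11,539

Bill 1, €5,720: deductible takes €1,400, €4,320 remains; 50% of €4,320 = €2,160. Patient owes €3,560 (running OOP €3,560). Insurer: €5,720 − €3,560 = €2,160.
Bill 2, €12,979: 50% coinsurance on €12,979 = €6,489.50. That would push OOP to €10,049.50, over the €5,000 cap, so patient pays €5,000 − €3,560 = €1,440. Insurer: €12,979 − €1,440 = €11,539.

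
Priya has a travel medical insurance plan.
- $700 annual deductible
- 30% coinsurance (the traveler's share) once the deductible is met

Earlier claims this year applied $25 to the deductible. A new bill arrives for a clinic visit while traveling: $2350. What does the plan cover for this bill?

Deductible still to meet: $700 − $25 = $675.
That leaves $2350 − $675 = $1675 for coinsurance.
Coinsurance: $1675 × 30% = $502.50.
So the traveler owes $675 + $502.50 = $1177.50.
The insurer covers the remainder: $2350 − $1177.50 = $1172.50.

$1172.50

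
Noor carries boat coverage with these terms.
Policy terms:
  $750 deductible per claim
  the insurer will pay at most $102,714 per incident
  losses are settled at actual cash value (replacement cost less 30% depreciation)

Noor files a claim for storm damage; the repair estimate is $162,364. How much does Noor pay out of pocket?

$59,650

Actual cash value after 30% depreciation: $162,364 × 70% = $113,654.80.
Less the $750 deductible: $113,654.80 − $750 = $112,904.80.
$112,904.80 exceeds the $102,714 limit, so the insurer pays the limit: $102,714.
Owner's share is the uncovered remainder: $162,364 − $102,714 = $59,650.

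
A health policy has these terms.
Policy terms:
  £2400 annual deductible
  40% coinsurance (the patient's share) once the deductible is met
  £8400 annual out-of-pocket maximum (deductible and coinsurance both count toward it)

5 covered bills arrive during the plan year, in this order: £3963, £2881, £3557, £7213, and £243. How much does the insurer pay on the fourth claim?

£4413.40

#1 (£3963): £2400 finishes the deductible; £1563 goes to coinsurance; patient's 40% is £625.20. Cost to patient: £3025.20. OOP to date £3025.20. Plan pays £3963 − £3025.20 = £937.80.
#2 (£2881): deductible already satisfied, so patient's share is 40% × £2881 = £1152.40. Cost to patient: £1152.40. OOP to date £4177.60. Insurer: £2881 − £1152.40 = £1728.60.
#3 (£3557): 40% coinsurance on £3557 = £1422.80. Patient pays £1422.80; OOP now £5600.40. Plan pays £3557 − £1422.80 = £2134.20.
#4 (£7213): deductible met; 40% of £7213 = £2885.20. Adding that to £5600.40 gives £8485.60, past the £8400 cap; patient pays only £8400 − £5600.40 = £2799.60. Insurer: £7213 − £2799.60 = £4413.40.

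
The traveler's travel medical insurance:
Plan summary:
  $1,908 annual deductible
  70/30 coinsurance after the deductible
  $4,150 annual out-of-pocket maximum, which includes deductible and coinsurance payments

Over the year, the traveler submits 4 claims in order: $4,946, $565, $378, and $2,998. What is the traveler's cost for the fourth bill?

$899.40

Claim 1 — $4,946: $1,908 to deductible, leaving $3,038; 30% of $3,038 = $911.40. Cost to traveler: $2,819.40. OOP to date $2,819.40.
Claim 2 — $565: deductible already satisfied, so traveler's share is 30% × $565 = $169.50. Traveler owes $169.50 (running OOP $2,988.90).
Claim 3 — $378: deductible already satisfied, so traveler's share is 30% × $378 = $113.40. Traveler owes $113.40 (running OOP $3,102.30).
Claim 4 — $2,998: deductible already satisfied, so traveler's share is 30% × $2,998 = $899.40. Cost to traveler: $899.40. OOP to date $4,001.70.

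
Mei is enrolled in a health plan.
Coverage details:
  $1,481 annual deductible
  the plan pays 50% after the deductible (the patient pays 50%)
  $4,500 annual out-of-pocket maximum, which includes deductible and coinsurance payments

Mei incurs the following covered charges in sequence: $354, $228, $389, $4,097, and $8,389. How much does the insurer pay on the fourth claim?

$1,793.50

#1 ($354): entire amount goes to the deductible. Patient pays $354; OOP now $354. Insurer: $354 − $354 = $0.
#2 ($228): fully absorbed by the deductible. Cost to patient: $228. OOP to date $582. Plan pays $228 − $228 = $0.
#3 ($389): all of it applies to the deductible. Cost to patient: $389. OOP to date $971. Insurer: $389 − $389 = $0.
#4 ($4,097): $510 finishes the deductible; $3,587 goes to coinsurance; patient's 50% is $1,793.50. Cost to patient: $2,303.50. OOP to date $3,274.50. Plan pays $4,097 − $2,303.50 = $1,793.50.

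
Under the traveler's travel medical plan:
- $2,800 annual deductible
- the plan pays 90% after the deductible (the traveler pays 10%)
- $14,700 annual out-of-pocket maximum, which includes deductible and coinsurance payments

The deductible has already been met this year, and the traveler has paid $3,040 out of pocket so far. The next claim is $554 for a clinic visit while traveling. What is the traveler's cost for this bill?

$55.40

The deductible is already satisfied, so the full bill goes to coinsurance.
Coinsurance: $554 × 10% = $55.40.
Cumulative spending $3,040 + $55.40 = $3,095.40 stays under the $14,700 maximum.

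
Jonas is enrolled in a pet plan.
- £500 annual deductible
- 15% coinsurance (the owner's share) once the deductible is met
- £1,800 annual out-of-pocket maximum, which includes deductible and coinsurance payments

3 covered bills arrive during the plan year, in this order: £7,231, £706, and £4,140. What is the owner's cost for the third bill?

Claim 1 — £7,231: deductible takes £500, £6,731 remains; coinsurance £6,731 × 15% = £1,009.65. Owner pays £1,509.65; OOP now £1,509.65.
Claim 2 — £706: deductible already satisfied, so owner's share is 15% × £706 = £105.90. Cost to owner: £105.90. OOP to date £1,615.55.
Claim 3 — £4,140: 15% coinsurance on £4,140 = £621. OOP would hit £2,236.55 > £1,800, so the cap limits the owner to £1,800 − £1,615.55 = £184.45.

£184.45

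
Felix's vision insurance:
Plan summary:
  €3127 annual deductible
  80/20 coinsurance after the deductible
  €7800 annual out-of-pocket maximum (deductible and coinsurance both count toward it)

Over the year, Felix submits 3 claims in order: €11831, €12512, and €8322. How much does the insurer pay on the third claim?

Claim 1 — €11831: €3127 finishes the deductible; €8704 goes to coinsurance; 20% of €8704 = €1740.80. Member pays €4867.80; OOP now €4867.80. Insurer: €11831 − €4867.80 = €6963.20.
Claim 2 — €12512: deductible already satisfied, so member's share is 20% × €12512 = €2502.40. Cost to member: €2502.40. OOP to date €7370.20. Insurer: €12512 − €2502.40 = €10009.60.
Claim 3 — €8322: deductible met; 20% of €8322 = €1664.40. OOP would hit €9034.60 > €7800, so the cap limits the member to €7800 − €7370.20 = €429.80. Insurer: €8322 − €429.80 = €7892.20.

€7892.20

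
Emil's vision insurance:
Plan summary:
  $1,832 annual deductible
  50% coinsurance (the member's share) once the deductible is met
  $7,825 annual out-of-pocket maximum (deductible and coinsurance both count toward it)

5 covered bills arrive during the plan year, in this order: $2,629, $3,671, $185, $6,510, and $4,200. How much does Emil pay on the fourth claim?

$3,255

Bill 1, $2,629: deductible takes $1,832, $797 remains; coinsurance $797 × 50% = $398.50. Cost to member: $2,230.50. OOP to date $2,230.50.
Bill 2, $3,671: deductible already satisfied, so member's share is 50% × $3,671 = $1,835.50. Cost to member: $1,835.50. OOP to date $4,066.
Bill 3, $185: deductible met; 50% of $185 = $92.50. Member pays $92.50; OOP now $4,158.50.
Bill 4, $6,510: 50% coinsurance on $6,510 = $3,255. Member pays $3,255; OOP now $7,413.50.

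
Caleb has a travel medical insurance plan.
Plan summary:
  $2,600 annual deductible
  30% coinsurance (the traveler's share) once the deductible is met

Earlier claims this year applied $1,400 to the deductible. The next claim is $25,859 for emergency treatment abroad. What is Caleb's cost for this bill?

$1,400 of the $2,600 deductible is already met, leaving $1,200.
The remaining $24,659 (= $25,859 − $1,200) moves to coinsurance.
30% of $24,659 = $7,397.70 falls to the traveler.
Traveler responsibility: $1,200 + $7,397.70 = $8,597.70.

$8,597.70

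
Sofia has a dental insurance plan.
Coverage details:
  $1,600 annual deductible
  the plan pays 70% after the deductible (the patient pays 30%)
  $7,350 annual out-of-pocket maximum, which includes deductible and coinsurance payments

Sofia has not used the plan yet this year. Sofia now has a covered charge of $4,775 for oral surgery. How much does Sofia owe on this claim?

$2,552.50

The full $1,600 deductible is still open; $1,600 of this bill applies to it.
After the $1,600 deductible portion, $4,775 − $1,600 = $3,175 is subject to coinsurance.
30% of $3,175 = $952.50 falls to the patient.
Patient responsibility before any cap: $1,600 + $952.50 = $2,552.50.
Total out-of-pocket so far would be $0 + $2,552.50 = $2,552.50, below the $7,350 cap — no reduction.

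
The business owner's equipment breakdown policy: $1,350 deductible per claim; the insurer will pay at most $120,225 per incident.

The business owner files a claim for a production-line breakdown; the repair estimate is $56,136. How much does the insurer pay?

$54,786

After the deductible, $56,136 − $1,350 = $54,786 remains.
That's under the $120,225 cap, so the insurer reimburses the full $54,786.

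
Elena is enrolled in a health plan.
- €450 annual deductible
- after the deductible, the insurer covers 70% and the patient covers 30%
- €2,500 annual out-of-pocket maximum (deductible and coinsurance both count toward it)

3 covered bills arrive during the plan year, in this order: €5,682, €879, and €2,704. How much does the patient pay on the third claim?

€216.70

#1 (€5,682): €450 finishes the deductible; €5,232 goes to coinsurance; 30% of €5,232 = €1,569.60. Cost to patient: €2,019.60. OOP to date €2,019.60.
#2 (€879): 30% coinsurance on €879 = €263.70. Cost to patient: €263.70. OOP to date €2,283.30.
#3 (€2,704): deductible already satisfied, so patient's share is 30% × €2,704 = €811.20. That would push OOP to €3,094.50, over the €2,500 cap, so patient pays €2,500 − €2,283.30 = €216.70.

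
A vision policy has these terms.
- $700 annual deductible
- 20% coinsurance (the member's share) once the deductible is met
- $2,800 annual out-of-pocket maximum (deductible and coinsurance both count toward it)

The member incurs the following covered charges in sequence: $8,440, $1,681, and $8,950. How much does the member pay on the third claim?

#1 ($8,440): deductible takes $700, $7,740 remains; coinsurance $7,740 × 20% = $1,548. Cost to member: $2,248. OOP to date $2,248.
#2 ($1,681): 20% coinsurance on $1,681 = $336.20. Member pays $336.20; OOP now $2,584.20.
#3 ($8,950): deductible met; 20% of $8,950 = $1,790. OOP would hit $4,374.20 > $2,800, so the cap limits the member to $2,800 − $2,584.20 = $215.80.

$215.80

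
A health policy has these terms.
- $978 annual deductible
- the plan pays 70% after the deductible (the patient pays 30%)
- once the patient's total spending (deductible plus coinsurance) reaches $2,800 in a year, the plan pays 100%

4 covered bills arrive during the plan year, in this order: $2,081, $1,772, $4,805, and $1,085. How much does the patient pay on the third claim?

$959.50

Bill 1, $2,081: $978 finishes the deductible; $1,103 goes to coinsurance; coinsurance $1,103 × 30% = $330.90. Patient owes $1,308.90 (running OOP $1,308.90).
Bill 2, $1,772: 30% coinsurance on $1,772 = $531.60. Cost to patient: $531.60. OOP to date $1,840.50.
Bill 3, $4,805: deductible met; 30% of $4,805 = $1,441.50. That would push OOP to $3,282, over the $2,800 cap, so patient pays $2,800 − $1,840.50 = $959.50.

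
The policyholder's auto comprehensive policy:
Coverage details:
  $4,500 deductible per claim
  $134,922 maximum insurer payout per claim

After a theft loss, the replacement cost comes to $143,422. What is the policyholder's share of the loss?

$8,500

Less the $4,500 deductible: $143,422 − $4,500 = $138,922.
$138,922 exceeds the $134,922 limit, so the insurer pays the limit: $134,922.
Policyholder's share is the uncovered remainder: $143,422 − $134,922 = $8,500.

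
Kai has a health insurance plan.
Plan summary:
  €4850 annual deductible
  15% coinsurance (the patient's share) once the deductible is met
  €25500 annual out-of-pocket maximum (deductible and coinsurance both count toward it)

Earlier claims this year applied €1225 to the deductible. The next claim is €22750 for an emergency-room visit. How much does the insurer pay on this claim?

€16256.25

€1225 of the €4850 deductible is already met, leaving €3625.
That leaves €22750 − €3625 = €19125 for coinsurance.
Patient's 15% share of €19125 is €2868.75.
That puts the patient's cost at €3625 + €2868.75 = €6493.75 before any cap.
Year-to-date out-of-pocket becomes €1225 + €6493.75 = €7718.75, still under the €25500 maximum, so no cap applies.
The plan picks up €22750 − €6493.75 = €16256.25.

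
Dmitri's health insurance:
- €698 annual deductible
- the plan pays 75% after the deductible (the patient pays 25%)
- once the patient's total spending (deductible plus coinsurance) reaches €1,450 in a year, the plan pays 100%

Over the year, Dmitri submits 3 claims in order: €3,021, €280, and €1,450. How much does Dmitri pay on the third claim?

#1 (€3,021): €698 to deductible, leaving €2,323; patient's 25% is €580.75. Patient pays €1,278.75; OOP now €1,278.75.
#2 (€280): deductible already satisfied, so patient's share is 25% × €280 = €70. Patient pays €70; OOP now €1,348.75.
#3 (€1,450): deductible already satisfied, so patient's share is 25% × €1,450 = €362.50. Adding that to €1,348.75 gives €1,711.25, past the €1,450 cap; patient pays only €1,450 − €1,348.75 = €101.25.

€101.25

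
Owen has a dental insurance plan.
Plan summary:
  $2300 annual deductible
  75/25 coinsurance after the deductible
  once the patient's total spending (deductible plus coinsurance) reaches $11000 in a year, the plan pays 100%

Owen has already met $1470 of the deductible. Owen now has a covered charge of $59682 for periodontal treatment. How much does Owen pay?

$9530

$1470 of the $2300 deductible is already met, leaving $830.
The remaining $58852 (= $59682 − $830) moves to coinsurance.
Patient's 25% share of $58852 is $14713.
Patient responsibility before any cap: $830 + $14713 = $15543.
Adding $15543 to the $1470 already spent would give $17013, which exceeds the $11000 cap; the patient pays just $11000 − $1470 = $9530.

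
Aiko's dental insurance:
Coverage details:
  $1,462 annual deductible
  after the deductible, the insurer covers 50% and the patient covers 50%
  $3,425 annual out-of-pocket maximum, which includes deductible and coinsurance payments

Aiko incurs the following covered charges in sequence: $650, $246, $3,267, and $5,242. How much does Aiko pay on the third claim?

#1 ($650): fully absorbed by the deductible. Patient owes $650 (running OOP $650).
#2 ($246): all of it applies to the deductible. Cost to patient: $246. OOP to date $896.
#3 ($3,267): $566 to deductible, leaving $2,701; coinsurance $2,701 × 50% = $1,350.50. Patient owes $1,916.50 (running OOP $2,812.50).

$1,916.50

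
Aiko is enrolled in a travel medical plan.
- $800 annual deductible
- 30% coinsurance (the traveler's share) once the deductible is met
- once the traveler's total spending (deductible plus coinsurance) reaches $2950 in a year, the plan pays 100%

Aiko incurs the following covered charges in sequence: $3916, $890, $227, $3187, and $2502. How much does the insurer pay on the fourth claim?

Bill 1, $3916: $800 finishes the deductible; $3116 goes to coinsurance; 30% of $3116 = $934.80. Traveler pays $1734.80; OOP now $1734.80. Insurer: $3916 − $1734.80 = $2181.20.
Bill 2, $890: deductible already satisfied, so traveler's share is 30% × $890 = $267. Cost to traveler: $267. OOP to date $2001.80. Plan pays $890 − $267 = $623.
Bill 3, $227: deductible already satisfied, so traveler's share is 30% × $227 = $68.10. Cost to traveler: $68.10. OOP to date $2069.90. Plan pays $227 − $68.10 = $158.90.
Bill 4, $3187: 30% coinsurance on $3187 = $956.10. OOP would hit $3026 > $2950, so the cap limits the traveler to $2950 − $2069.90 = $880.10. Plan pays $3187 − $880.10 = $2306.90.

$2306.90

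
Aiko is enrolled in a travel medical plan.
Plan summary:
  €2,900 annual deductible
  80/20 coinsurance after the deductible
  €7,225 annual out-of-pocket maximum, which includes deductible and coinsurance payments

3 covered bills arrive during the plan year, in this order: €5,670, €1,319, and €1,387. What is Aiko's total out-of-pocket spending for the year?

€3,995.20

Claim 1 (€5,670): €2,900 to deductible, leaving €2,770; coinsurance €2,770 × 20% = €554. Traveler owes €3,454 (running OOP €3,454).
Claim 2 (€1,319): deductible met; 20% of €1,319 = €263.80. Traveler pays €263.80; OOP now €3,717.80.
Claim 3 (€1,387): deductible met; 20% of €1,387 = €277.40. Traveler owes €277.40 (running OOP €3,995.20).
Summing the traveler's payments: €3,454 + €263.80 + €277.40 = €3,995.20.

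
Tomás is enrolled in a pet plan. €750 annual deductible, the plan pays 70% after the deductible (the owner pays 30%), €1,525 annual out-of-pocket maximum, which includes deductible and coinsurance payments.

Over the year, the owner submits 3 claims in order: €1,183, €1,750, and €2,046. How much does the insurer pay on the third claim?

€1,925.90

Bill 1, €1,183: €750 to deductible, leaving €433; owner's 30% is €129.90. Owner pays €879.90; OOP now €879.90. Plan pays €1,183 − €879.90 = €303.10.
Bill 2, €1,750: deductible met; 30% of €1,750 = €525. Owner pays €525; OOP now €1,404.90. Plan pays €1,750 − €525 = €1,225.
Bill 3, €2,046: deductible already satisfied, so owner's share is 30% × €2,046 = €613.80. That would push OOP to €2,018.70, over the €1,525 cap, so owner pays €1,525 − €1,404.90 = €120.10. Insurer: €2,046 − €120.10 = €1,925.90.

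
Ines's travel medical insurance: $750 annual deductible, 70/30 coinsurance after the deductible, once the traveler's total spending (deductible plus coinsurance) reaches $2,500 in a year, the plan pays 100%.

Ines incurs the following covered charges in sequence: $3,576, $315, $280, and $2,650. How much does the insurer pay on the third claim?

$196

Claim 1 — $3,576: $750 to deductible, leaving $2,826; traveler's 30% is $847.80. Cost to traveler: $1,597.80. OOP to date $1,597.80. Plan pays $3,576 − $1,597.80 = $1,978.20.
Claim 2 — $315: deductible met; 30% of $315 = $94.50. Traveler owes $94.50 (running OOP $1,692.30). Plan pays $315 − $94.50 = $220.50.
Claim 3 — $280: deductible met; 30% of $280 = $84. Traveler pays $84; OOP now $1,776.30. Insurer: $280 − $84 = $196.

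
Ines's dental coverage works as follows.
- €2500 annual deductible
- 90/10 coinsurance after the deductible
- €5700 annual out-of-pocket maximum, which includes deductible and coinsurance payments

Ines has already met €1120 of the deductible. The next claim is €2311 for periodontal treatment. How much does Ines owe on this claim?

€1473.10

Remaining deductible: €2500 − €1120 = €1380.
The remaining €931 (= €2311 − €1380) moves to coinsurance.
10% of €931 = €93.10 falls to the patient.
That puts the patient's cost at €1380 + €93.10 = €1473.10 before any cap.
Total out-of-pocket so far would be €1120 + €1473.10 = €2593.10, below the €5700 cap — no reduction.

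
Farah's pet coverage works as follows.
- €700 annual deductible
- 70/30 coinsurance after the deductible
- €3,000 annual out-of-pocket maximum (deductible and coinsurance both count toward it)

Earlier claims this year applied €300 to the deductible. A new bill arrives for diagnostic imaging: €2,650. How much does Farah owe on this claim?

€1,075

Deductible still to meet: €700 − €300 = €400.
That leaves €2,650 − €400 = €2,250 for coinsurance.
Owner's 30% share of €2,250 is €675.
So the owner owes €400 + €675 = €1,075 before any cap.
Year-to-date out-of-pocket becomes €300 + €1,075 = €1,375, still under the €3,000 maximum, so no cap applies.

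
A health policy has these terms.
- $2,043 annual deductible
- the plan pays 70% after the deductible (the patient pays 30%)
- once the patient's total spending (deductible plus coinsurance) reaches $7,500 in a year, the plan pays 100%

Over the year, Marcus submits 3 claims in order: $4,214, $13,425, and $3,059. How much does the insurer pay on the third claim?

$2,280.80

Bill 1, $4,214: $2,043 to deductible, leaving $2,171; patient's 30% is $651.30. Cost to patient: $2,694.30. OOP to date $2,694.30. Insurer: $4,214 − $2,694.30 = $1,519.70.
Bill 2, $13,425: 30% coinsurance on $13,425 = $4,027.50. Patient pays $4,027.50; OOP now $6,721.80. Plan pays $13,425 − $4,027.50 = $9,397.50.
Bill 3, $3,059: deductible already satisfied, so patient's share is 30% × $3,059 = $917.70. Adding that to $6,721.80 gives $7,639.50, past the $7,500 cap; patient pays only $7,500 − $6,721.80 = $778.20. Plan pays $3,059 − $778.20 = $2,280.80.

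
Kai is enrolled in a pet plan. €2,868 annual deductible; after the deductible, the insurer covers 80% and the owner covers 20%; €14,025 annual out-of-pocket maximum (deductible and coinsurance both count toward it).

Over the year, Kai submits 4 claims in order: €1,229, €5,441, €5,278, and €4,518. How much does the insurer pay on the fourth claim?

€3,614.40

#1 (€1,229): all of it applies to the deductible. Owner pays €1,229; OOP now €1,229. Insurer: €1,229 − €1,229 = €0.
#2 (€5,441): €1,639 to deductible, leaving €3,802; 20% of €3,802 = €760.40. Cost to owner: €2,399.40. OOP to date €3,628.40. Plan pays €5,441 − €2,399.40 = €3,041.60.
#3 (€5,278): deductible met; 20% of €5,278 = €1,055.60. Cost to owner: €1,055.60. OOP to date €4,684. Insurer: €5,278 − €1,055.60 = €4,222.40.
#4 (€4,518): 20% coinsurance on €4,518 = €903.60. Cost to owner: €903.60. OOP to date €5,587.60. Insurer: €4,518 − €903.60 = €3,614.40.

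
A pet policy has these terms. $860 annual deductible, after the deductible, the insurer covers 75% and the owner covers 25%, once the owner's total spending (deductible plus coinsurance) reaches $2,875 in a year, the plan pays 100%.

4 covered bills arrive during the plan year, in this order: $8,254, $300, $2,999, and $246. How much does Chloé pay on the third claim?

$91.50

Claim 1 — $8,254: deductible takes $860, $7,394 remains; 25% of $7,394 = $1,848.50. Owner owes $2,708.50 (running OOP $2,708.50).
Claim 2 — $300: 25% coinsurance on $300 = $75. Cost to owner: $75. OOP to date $2,783.50.
Claim 3 — $2,999: deductible already satisfied, so owner's share is 25% × $2,999 = $749.75. Adding that to $2,783.50 gives $3,533.25, past the $2,875 cap; owner pays only $2,875 − $2,783.50 = $91.50.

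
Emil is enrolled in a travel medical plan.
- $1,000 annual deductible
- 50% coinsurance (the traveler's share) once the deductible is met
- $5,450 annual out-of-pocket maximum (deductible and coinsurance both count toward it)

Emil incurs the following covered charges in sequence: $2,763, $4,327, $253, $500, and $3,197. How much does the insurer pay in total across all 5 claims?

Bill 1, $2,763: $1,000 finishes the deductible; $1,763 goes to coinsurance; 50% of $1,763 = $881.50. Traveler pays $1,881.50; OOP now $1,881.50. Plan pays $2,763 − $1,881.50 = $881.50.
Bill 2, $4,327: deductible met; 50% of $4,327 = $2,163.50. Traveler owes $2,163.50 (running OOP $4,045). Insurer: $4,327 − $2,163.50 = $2,163.50.
Bill 3, $253: deductible met; 50% of $253 = $126.50. Traveler pays $126.50; OOP now $4,171.50. Insurer: $253 − $126.50 = $126.50.
Bill 4, $500: deductible already satisfied, so traveler's share is 50% × $500 = $250. Cost to traveler: $250. OOP to date $4,421.50. Insurer: $500 − $250 = $250.
Bill 5, $3,197: deductible met; 50% of $3,197 = $1,598.50. That would push OOP to $6,020, over the $5,450 cap, so traveler pays $5,450 − $4,421.50 = $1,028.50. Plan pays $3,197 − $1,028.50 = $2,168.50.
Insurer total = bills − traveler's total = $11,040 − $5,450 = $5,590.

$5,590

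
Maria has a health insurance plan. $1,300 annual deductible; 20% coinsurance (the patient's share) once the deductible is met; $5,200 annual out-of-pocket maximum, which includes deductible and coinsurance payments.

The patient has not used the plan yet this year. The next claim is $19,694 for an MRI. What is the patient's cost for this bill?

$4,978.80

The full $1,300 deductible is still open; $1,300 of this bill applies to it.
After the $1,300 deductible portion, $19,694 − $1,300 = $18,394 is subject to coinsurance.
Patient's 20% share of $18,394 is $3,678.80.
Patient responsibility before any cap: $1,300 + $3,678.80 = $4,978.80.
Total out-of-pocket so far would be $0 + $4,978.80 = $4,978.80, below the $5,200 cap — no reduction.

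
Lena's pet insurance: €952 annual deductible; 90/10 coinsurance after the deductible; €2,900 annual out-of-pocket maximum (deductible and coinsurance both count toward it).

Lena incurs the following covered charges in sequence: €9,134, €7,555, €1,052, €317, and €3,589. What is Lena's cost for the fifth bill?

#1 (€9,134): €952 to deductible, leaving €8,182; owner's 10% is €818.20. Owner pays €1,770.20; OOP now €1,770.20.
#2 (€7,555): deductible met; 10% of €7,555 = €755.50. Owner owes €755.50 (running OOP €2,525.70).
#3 (€1,052): deductible already satisfied, so owner's share is 10% × €1,052 = €105.20. Owner pays €105.20; OOP now €2,630.90.
#4 (€317): deductible met; 10% of €317 = €31.70. Cost to owner: €31.70. OOP to date €2,662.60.
#5 (€3,589): deductible met; 10% of €3,589 = €358.90. That would push OOP to €3,021.50, over the €2,900 cap, so owner pays €2,900 − €2,662.60 = €237.40.

€237.40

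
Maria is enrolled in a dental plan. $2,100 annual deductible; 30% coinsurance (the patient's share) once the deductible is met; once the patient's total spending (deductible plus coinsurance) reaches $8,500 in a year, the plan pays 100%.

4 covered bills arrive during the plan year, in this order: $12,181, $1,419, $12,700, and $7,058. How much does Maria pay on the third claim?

Claim 1 — $12,181: $2,100 finishes the deductible; $10,081 goes to coinsurance; coinsurance $10,081 × 30% = $3,024.30. Cost to patient: $5,124.30. OOP to date $5,124.30.
Claim 2 — $1,419: deductible already satisfied, so patient's share is 30% × $1,419 = $425.70. Patient pays $425.70; OOP now $5,550.
Claim 3 — $12,700: 30% coinsurance on $12,700 = $3,810. OOP would hit $9,360 > $8,500, so the cap limits the patient to $8,500 − $5,550 = $2,950.

$2,950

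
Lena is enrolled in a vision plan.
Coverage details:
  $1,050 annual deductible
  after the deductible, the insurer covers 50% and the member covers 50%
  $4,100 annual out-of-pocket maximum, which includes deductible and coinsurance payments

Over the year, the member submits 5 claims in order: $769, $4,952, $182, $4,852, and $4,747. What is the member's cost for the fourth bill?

$623.50

#1 ($769): fully absorbed by the deductible. Cost to member: $769. OOP to date $769.
#2 ($4,952): $281 finishes the deductible; $4,671 goes to coinsurance; 50% of $4,671 = $2,335.50. Cost to member: $2,616.50. OOP to date $3,385.50.
#3 ($182): deductible met; 50% of $182 = $91. Member pays $91; OOP now $3,476.50.
#4 ($4,852): deductible already satisfied, so member's share is 50% × $4,852 = $2,426. Adding that to $3,476.50 gives $5,902.50, past the $4,100 cap; member pays only $4,100 − $3,476.50 = $623.50.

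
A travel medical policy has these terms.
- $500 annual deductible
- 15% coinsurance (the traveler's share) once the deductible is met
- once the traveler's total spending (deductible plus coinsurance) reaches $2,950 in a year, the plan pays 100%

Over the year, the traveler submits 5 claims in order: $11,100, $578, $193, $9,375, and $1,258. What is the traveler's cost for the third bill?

#1 ($11,100): $500 finishes the deductible; $10,600 goes to coinsurance; 15% of $10,600 = $1,590. Traveler owes $2,090 (running OOP $2,090).
#2 ($578): 15% coinsurance on $578 = $86.70. Traveler owes $86.70 (running OOP $2,176.70).
#3 ($193): 15% coinsurance on $193 = $28.95. Traveler pays $28.95; OOP now $2,205.65.

$28.95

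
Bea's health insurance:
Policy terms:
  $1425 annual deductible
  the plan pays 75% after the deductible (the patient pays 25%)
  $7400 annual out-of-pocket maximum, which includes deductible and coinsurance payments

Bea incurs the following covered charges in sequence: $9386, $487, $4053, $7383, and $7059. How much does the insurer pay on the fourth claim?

$5537.25

Claim 1 — $9386: deductible takes $1425, $7961 remains; patient's 25% is $1990.25. Cost to patient: $3415.25. OOP to date $3415.25. Plan pays $9386 − $3415.25 = $5970.75.
Claim 2 — $487: deductible already satisfied, so patient's share is 25% × $487 = $121.75. Patient pays $121.75; OOP now $3537. Insurer: $487 − $121.75 = $365.25.
Claim 3 — $4053: 25% coinsurance on $4053 = $1013.25. Patient pays $1013.25; OOP now $4550.25. Insurer: $4053 − $1013.25 = $3039.75.
Claim 4 — $7383: deductible already satisfied, so patient's share is 25% × $7383 = $1845.75. Patient owes $1845.75 (running OOP $6396). Insurer: $7383 − $1845.75 = $5537.25.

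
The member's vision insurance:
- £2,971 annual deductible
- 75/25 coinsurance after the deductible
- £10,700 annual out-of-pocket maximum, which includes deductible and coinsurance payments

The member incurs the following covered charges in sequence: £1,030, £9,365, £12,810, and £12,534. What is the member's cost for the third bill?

£3,202.50

#1 (£1,030): entire amount goes to the deductible. Member pays £1,030; OOP now £1,030.
#2 (£9,365): £1,941 to deductible, leaving £7,424; coinsurance £7,424 × 25% = £1,856. Member pays £3,797; OOP now £4,827.
#3 (£12,810): 25% coinsurance on £12,810 = £3,202.50. Member pays £3,202.50; OOP now £8,029.50.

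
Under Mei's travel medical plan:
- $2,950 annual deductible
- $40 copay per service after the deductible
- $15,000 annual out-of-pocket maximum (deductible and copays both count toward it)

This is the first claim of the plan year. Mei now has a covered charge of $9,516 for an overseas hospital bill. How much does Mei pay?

Nothing has been paid toward the $2,950 deductible, so the first $2,950 of this charge is applied there.
After the $2,950 deductible portion, $9,516 − $2,950 = $6,566 is subject to the copay.
Copay on this service: $40.
So the traveler owes $2,950 + $40 = $2,990 before any cap.
Year-to-date out-of-pocket becomes $0 + $2,990 = $2,990, still under the $15,000 maximum, so no cap applies.

$2,990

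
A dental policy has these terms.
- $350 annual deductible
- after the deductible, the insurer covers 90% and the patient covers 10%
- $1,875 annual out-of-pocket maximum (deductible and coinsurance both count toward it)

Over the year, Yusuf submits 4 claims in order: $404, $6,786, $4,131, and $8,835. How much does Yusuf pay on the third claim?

$413.10

#1 ($404): $350 finishes the deductible; $54 goes to coinsurance; coinsurance $54 × 10% = $5.40. Cost to patient: $355.40. OOP to date $355.40.
#2 ($6,786): deductible already satisfied, so patient's share is 10% × $6,786 = $678.60. Cost to patient: $678.60. OOP to date $1,034.
#3 ($4,131): 10% coinsurance on $4,131 = $413.10. Patient owes $413.10 (running OOP $1,447.10).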